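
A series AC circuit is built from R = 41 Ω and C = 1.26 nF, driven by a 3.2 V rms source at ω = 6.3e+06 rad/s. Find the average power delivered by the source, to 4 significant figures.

23.92 mW

X_C = 1/(ωC) = 126.0 Ω
Z = 41.00 − j126.0 Ω
|Z| = √(41.00² + 126.0²) = 132.5 Ω
∠Z = arctan(-126.0/41.00) = -71.97°
I = V/|Z| = 24.15 mA
P = VI cos φ = 3.2 × 0.02415 × cos(-71.97°) = 23.92 mW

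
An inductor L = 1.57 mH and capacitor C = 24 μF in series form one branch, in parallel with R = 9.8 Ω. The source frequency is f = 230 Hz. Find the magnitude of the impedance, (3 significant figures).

ω = 2πf = 1445 rad/s
X_L = ωL = 2.27 Ω
X_C = 1/(ωC) = 28.8 Ω
Branch 1: Z₁ = R = 9.80 Ω
Branch 2 (series LC): Z₂ = j(X_L − X_C) = −j26.6 Ω
Parallel: Z = Z₁Z₂/(Z₁+Z₂), |Z| = 9.19 Ω, ∠Z = -20.3°

9.19 Ω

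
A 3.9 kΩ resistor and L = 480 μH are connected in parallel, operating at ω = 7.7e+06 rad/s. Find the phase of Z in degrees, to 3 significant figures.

X_L = ωL = 3700 Ω
Parallel: admittances add. Y = 1/R + 1/(jωL)
Y = (0.000256 − j0.000271) S
|Y| = 0.000373 S → |Z| = 1/|Y| = 2680 Ω, ∠Z = −∠Y = 46.5°

46.5°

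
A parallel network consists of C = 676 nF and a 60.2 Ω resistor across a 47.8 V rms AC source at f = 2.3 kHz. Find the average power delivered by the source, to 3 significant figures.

38.0 W

ω = 2πf = 14450 rad/s
X_C = 1/(ωC) = 102 Ω
Parallel: admittances add. Y = 1/R + jωC
Y = (0.0166 + j0.00977) S
|Y| = 0.0193 S → |Z| = 1/|Y| = 51.9 Ω, ∠Z = −∠Y = -30.5°
I = V/|Z| = 921 mA
P = VI cos φ = 47.8 × 0.921 × cos(-30.5°) = 38.0 W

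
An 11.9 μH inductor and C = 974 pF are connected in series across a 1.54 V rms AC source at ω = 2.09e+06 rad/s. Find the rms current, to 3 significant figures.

3.30 mA

X_L = ωL = 24.9 Ω
X_C = 1/(ωC) = 491 Ω
Net reactance X = X_L − X_C = -466 Ω
Z = − j466 Ω
|Z| = √(0² + 466²) = 466 Ω
I = V/|Z| = 1.54/466 = 3.30 mA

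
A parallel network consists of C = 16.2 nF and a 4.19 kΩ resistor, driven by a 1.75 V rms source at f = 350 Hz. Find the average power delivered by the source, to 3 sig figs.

ω = 2πf = 2199 rad/s
X_C = 1/(ωC) = 28100 Ω
Parallel: admittances add. Y = 1/R + jωC
Y = (0.000239 + j3.56e-05) S
|Y| = 0.000241 S → |Z| = 1/|Y| = 4140 Ω, ∠Z = −∠Y = -8.49°
I = V/|Z| = 422 μA
P = VI cos φ = 1.75 × 0.000422 × cos(-8.49°) = 731 μW

731 μW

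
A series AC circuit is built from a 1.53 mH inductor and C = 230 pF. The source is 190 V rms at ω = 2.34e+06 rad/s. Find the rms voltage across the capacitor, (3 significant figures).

X_L = ωL = 3580 Ω
X_C = 1/(ωC) = 1860 Ω
Net reactance X = X_L − X_C = 1720 Ω
Z = j1720 Ω
|Z| = √(0² + 1720²) = 1720 Ω
I = V/|Z| = 110 mA
V_C = I·|Z_C| = 0.110 × 1860 = 205 V

205 V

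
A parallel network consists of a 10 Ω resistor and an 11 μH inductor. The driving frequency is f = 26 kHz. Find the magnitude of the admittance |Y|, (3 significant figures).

ω = 2πf = 163400 rad/s
X_L = ωL = 1.80 Ω
Parallel: admittances add. Y = 1/R + 1/(jωL)
Y = (0.100 − j0.556) S
|Y| = 0.565 S → |Z| = 1/|Y| = 1.77 Ω, ∠Z = −∠Y = 79.8°

565 mS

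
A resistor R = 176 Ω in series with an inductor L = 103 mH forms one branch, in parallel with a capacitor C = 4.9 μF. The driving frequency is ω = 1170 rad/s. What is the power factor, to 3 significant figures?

X_L = ωL = 121 Ω
X_C = 1/(ωC) = 174 Ω
Branch 1 (R+jX_L): Z₁ = 176 + j121 Ω, |Z₁| = 213 Ω
Branch 2 (−jX_C): Z₂ = −j174 Ω
Parallel: Z = Z₁Z₂/(Z₁+Z₂), |Z| = 202 Ω, ∠Z = -38.6°
cos φ = cos(-38.6°) = 0.782

0.782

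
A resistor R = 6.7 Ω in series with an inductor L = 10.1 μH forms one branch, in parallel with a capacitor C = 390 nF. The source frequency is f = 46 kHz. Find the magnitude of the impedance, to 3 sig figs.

7.23 Ω

ω = 2πf = 289000 rad/s
X_L = ωL = 2.92 Ω
X_C = 1/(ωC) = 8.87 Ω
Branch 1 (R+jX_L): Z₁ = 6.70 + j2.92 Ω, |Z₁| = 7.31 Ω
Branch 2 (−jX_C): Z₂ = −j8.87 Ω
Parallel: Z = Z₁Z₂/(Z₁+Z₂), |Z| = 7.23 Ω, ∠Z = -24.8°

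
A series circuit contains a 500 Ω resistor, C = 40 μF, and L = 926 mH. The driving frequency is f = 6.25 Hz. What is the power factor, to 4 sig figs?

0.6400

ω = 2πf = 39.27 rad/s
X_L = ωL = 36.36 Ω
X_C = 1/(ωC) = 636.6 Ω
Net reactance X = X_L − X_C = -600.3 Ω
Z = 500.0 − j600.3 Ω
|Z| = √(500.0² + 600.3²) = 781.2 Ω
∠Z = arctan(-600.3/500.0) = -50.21°
cos φ = cos(-50.21°) = 0.6400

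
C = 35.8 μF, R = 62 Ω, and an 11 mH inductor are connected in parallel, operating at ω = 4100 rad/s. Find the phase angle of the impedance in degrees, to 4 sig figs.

-82.62°

X_L = ωL = 45.10 Ω
X_C = 1/(ωC) = 6.813 Ω
Parallel: admittances add. Y = 1/R + 1/(jωL) + jωC
Y = (0.01613 + j0.1246) S
|Y| = 0.1256 S → |Z| = 1/|Y| = 7.959 Ω, ∠Z = −∠Y = -82.62°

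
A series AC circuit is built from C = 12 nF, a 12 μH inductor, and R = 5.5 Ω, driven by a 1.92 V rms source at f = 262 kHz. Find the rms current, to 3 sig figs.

61.2 mA

ω = 2πf = 1.646e+06 rad/s
X_L = ωL = 19.8 Ω
X_C = 1/(ωC) = 50.6 Ω
Net reactance X = X_L − X_C = -30.9 Ω
Z = 5.50 − j30.9 Ω
|Z| = √(5.50² + 30.9²) = 31.4 Ω
I = V/|Z| = 1.92/31.4 = 61.2 mA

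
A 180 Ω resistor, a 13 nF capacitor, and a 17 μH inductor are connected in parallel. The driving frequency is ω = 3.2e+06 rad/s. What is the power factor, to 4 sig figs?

0.2327

X_L = ωL = 54.40 Ω
X_C = 1/(ωC) = 24.04 Ω
Parallel: admittances add. Y = 1/R + 1/(jωL) + jωC
Y = (0.005556 + j0.02322) S
|Y| = 0.02387 S → |Z| = 1/|Y| = 41.89 Ω, ∠Z = −∠Y = -76.54°
cos φ = cos(-76.54°) = 0.2327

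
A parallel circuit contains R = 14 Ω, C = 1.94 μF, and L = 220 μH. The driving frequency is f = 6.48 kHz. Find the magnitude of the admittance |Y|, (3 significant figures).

ω = 2πf = 40720 rad/s
X_L = ωL = 8.96 Ω
X_C = 1/(ωC) = 12.7 Ω
Parallel: admittances add. Y = 1/R + 1/(jωL) + jωC
Y = (0.0714 − j0.0327) S
|Y| = 0.0785 S → |Z| = 1/|Y| = 12.7 Ω, ∠Z = −∠Y = 24.6°

78.5 mS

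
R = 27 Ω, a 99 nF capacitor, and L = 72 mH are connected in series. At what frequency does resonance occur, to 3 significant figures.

1.89 kHz

ω₀ = 1/√(LC) = 1/√(0.072 × 9.9e-08) = 11840 rad/s
f₀ = ω₀/(2π) = 1.89 kHz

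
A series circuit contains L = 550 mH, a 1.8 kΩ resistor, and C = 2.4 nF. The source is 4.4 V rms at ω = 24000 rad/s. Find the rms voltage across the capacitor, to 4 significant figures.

X_L = ωL = 13200 Ω
X_C = 1/(ωC) = 17360 Ω
Net reactance X = X_L − X_C = -4161 Ω
Z = 1800 − j4161 Ω
|Z| = √(1800² + 4161²) = 4534 Ω
I = V/|Z| = 970.5 μA
V_C = I·|Z_C| = 0.0009705 × 17360 = 16.85 V

16.85 V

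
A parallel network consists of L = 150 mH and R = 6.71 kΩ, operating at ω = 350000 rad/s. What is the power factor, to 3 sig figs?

0.992

X_L = ωL = 52500 Ω
Parallel: admittances add. Y = 1/R + 1/(jωL)
Y = (0.000149 − j1.9e-05) S
|Y| = 0.000150 S → |Z| = 1/|Y| = 6660 Ω, ∠Z = −∠Y = 7.28°
cos φ = cos(7.28°) = 0.992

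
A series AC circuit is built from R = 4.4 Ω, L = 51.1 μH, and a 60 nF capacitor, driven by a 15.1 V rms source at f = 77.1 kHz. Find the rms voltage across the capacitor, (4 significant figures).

ω = 2πf = 484400 rad/s
X_L = ωL = 24.75 Ω
X_C = 1/(ωC) = 34.40 Ω
Net reactance X = X_L − X_C = -9.650 Ω
Z = 4.400 − j9.650 Ω
|Z| = √(4.400² + 9.650²) = 10.61 Ω
I = V/|Z| = 1.424 A
V_C = I·|Z_C| = 1.424 × 34.40 = 48.98 V

48.98 V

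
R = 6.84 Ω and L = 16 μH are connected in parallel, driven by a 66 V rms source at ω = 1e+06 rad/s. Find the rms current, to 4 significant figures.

X_L = ωL = 16.00 Ω
Parallel: admittances add. Y = 1/R + 1/(jωL)
Y = (0.1462 − j0.06250) S
|Y| = 0.1590 S → |Z| = 1/|Y| = 6.289 Ω, ∠Z = −∠Y = 23.15°
I = V/|Z| = 66/6.289 = 10.49 A

10.49 A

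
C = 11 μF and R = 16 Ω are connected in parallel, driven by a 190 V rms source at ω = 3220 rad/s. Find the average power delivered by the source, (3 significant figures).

2.26 kW

X_C = 1/(ωC) = 28.2 Ω
Parallel: admittances add. Y = 1/R + jωC
Y = (0.0625 + j0.0354) S
|Y| = 0.0718 S → |Z| = 1/|Y| = 13.9 Ω, ∠Z = −∠Y = -29.5°
I = V/|Z| = 13.6 A
P = VI cos φ = 190 × 13.6 × cos(-29.5°) = 2.26 kW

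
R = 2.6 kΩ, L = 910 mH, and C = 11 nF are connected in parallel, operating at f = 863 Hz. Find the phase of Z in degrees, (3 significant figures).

ω = 2πf = 5422 rad/s
X_L = ωL = 4930 Ω
X_C = 1/(ωC) = 16800 Ω
Parallel: admittances add. Y = 1/R + 1/(jωL) + jωC
Y = (0.000385 − j0.000143) S
|Y| = 0.000410 S → |Z| = 1/|Y| = 2440 Ω, ∠Z = −∠Y = 20.4°

20.4°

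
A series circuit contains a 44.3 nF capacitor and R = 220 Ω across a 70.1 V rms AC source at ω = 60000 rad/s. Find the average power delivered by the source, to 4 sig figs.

X_C = 1/(ωC) = 376.2 Ω
Z = 220.0 − j376.2 Ω
|Z| = √(220.0² + 376.2²) = 435.8 Ω
∠Z = arctan(-376.2/220.0) = -59.68°
I = V/|Z| = 160.8 mA
P = VI cos φ = 70.1 × 0.1608 × cos(-59.68°) = 5.692 W

5.692 W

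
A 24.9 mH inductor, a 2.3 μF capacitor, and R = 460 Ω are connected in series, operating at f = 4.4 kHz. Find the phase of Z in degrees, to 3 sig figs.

55.6°

ω = 2πf = 27650 rad/s
X_L = ωL = 688 Ω
X_C = 1/(ωC) = 15.7 Ω
Net reactance X = X_L − X_C = 673 Ω
Z = 460 + j673 Ω
|Z| = √(460² + 673²) = 815 Ω
∠Z = arctan(673/460) = 55.6°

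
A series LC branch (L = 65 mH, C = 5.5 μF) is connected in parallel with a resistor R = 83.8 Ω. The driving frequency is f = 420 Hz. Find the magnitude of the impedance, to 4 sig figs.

ω = 2πf = 2639 rad/s
X_L = ωL = 171.5 Ω
X_C = 1/(ωC) = 68.90 Ω
Branch 1: Z₁ = R = 83.80 Ω
Branch 2 (series LC): Z₂ = j(X_L − X_C) = j102.6 Ω
Parallel: Z = Z₁Z₂/(Z₁+Z₂), |Z| = 64.91 Ω, ∠Z = 39.23°

64.91 Ω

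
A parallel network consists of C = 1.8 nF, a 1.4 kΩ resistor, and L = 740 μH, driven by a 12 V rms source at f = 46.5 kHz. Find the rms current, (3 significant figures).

ω = 2πf = 292200 rad/s
X_L = ωL = 216 Ω
X_C = 1/(ωC) = 1900 Ω
Parallel: admittances add. Y = 1/R + 1/(jωL) + jωC
Y = (0.000714 − j0.00410) S
|Y| = 0.00416 S → |Z| = 1/|Y| = 240 Ω, ∠Z = −∠Y = 80.1°
I = V/|Z| = 12/240 = 49.9 mA

49.9 mA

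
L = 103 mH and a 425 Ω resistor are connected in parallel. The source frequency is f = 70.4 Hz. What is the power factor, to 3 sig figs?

ω = 2πf = 442.3 rad/s
X_L = ωL = 45.6 Ω
Parallel: admittances add. Y = 1/R + 1/(jωL)
Y = (0.00235 − j0.0219) S
|Y| = 0.0221 S → |Z| = 1/|Y| = 45.3 Ω, ∠Z = −∠Y = 83.9°
cos φ = cos(83.9°) = 0.107

0.107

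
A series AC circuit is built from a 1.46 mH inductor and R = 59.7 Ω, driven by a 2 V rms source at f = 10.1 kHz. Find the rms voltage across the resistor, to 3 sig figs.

1.08 V

ω = 2πf = 63460 rad/s
X_L = ωL = 92.7 Ω
Z = 59.7 + j92.7 Ω
|Z| = √(59.7² + 92.7²) = 110 Ω
I = V/|Z| = 18.1 mA
V_R = I·|Z_R| = 0.0181 × 59.7 = 1.08 V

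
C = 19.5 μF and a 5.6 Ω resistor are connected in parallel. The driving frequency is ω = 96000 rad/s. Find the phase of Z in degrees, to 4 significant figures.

X_C = 1/(ωC) = 0.5342 Ω
Parallel: admittances add. Y = 1/R + jωC
Y = (0.1786 + j1.872) S
|Y| = 1.880 S → |Z| = 1/|Y| = 0.5318 Ω, ∠Z = −∠Y = -84.55°

-84.55°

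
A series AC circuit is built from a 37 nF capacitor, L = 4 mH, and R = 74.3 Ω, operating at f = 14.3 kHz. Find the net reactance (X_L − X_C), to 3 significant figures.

58.6 Ω

ω = 2πf = 89850 rad/s
X_L = ωL = 359 Ω
X_C = 1/(ωC) = 301 Ω
X = 359 − 301 = 58.6 Ω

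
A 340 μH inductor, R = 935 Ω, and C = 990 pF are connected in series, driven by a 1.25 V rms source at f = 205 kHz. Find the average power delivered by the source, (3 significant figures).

ω = 2πf = 1.288e+06 rad/s
X_L = ωL = 438 Ω
X_C = 1/(ωC) = 784 Ω
Net reactance X = X_L − X_C = -346 Ω
Z = 935 − j346 Ω
|Z| = √(935² + 346²) = 997 Ω
∠Z = arctan(-346/935) = -20.3°
I = V/|Z| = 1.25 mA
P = VI cos φ = 1.25 × 0.00125 × cos(-20.3°) = 1.47 mW

1.47 mW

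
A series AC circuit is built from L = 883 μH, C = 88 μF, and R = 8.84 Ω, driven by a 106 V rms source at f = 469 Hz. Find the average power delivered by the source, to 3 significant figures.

ω = 2πf = 2947 rad/s
X_L = ωL = 2.60 Ω
X_C = 1/(ωC) = 3.86 Ω
Net reactance X = X_L − X_C = -1.25 Ω
Z = 8.84 − j1.25 Ω
|Z| = √(8.84² + 1.25²) = 8.93 Ω
∠Z = arctan(-1.25/8.84) = -8.08°
I = V/|Z| = 11.9 A
P = VI cos φ = 106 × 11.9 × cos(-8.08°) = 1.25 kW

1.25 kW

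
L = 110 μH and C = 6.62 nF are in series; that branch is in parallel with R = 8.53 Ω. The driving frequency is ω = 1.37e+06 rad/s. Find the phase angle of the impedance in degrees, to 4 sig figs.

X_L = ωL = 150.7 Ω
X_C = 1/(ωC) = 110.3 Ω
Branch 1: Z₁ = R = 8.530 Ω
Branch 2 (series LC): Z₂ = j(X_L − X_C) = j40.44 Ω
Parallel: Z = Z₁Z₂/(Z₁+Z₂), |Z| = 8.346 Ω, ∠Z = 11.91°

11.91°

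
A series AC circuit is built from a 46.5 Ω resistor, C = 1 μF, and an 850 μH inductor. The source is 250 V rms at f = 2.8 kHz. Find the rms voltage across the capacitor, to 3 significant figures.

ω = 2πf = 17590 rad/s
X_L = ωL = 15.0 Ω
X_C = 1/(ωC) = 56.8 Ω
Net reactance X = X_L − X_C = -41.9 Ω
Z = 46.5 − j41.9 Ω
|Z| = √(46.5² + 41.9²) = 62.6 Ω
I = V/|Z| = 3.99 A
V_C = I·|Z_C| = 3.99 × 56.8 = 227 V

227 V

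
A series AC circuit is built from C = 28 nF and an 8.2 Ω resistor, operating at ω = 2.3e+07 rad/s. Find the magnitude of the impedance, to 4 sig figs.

8.346 Ω

X_C = 1/(ωC) = 1.553 Ω
Z = 8.200 − j1.553 Ω
|Z| = √(8.200² + 1.553²) = 8.346 Ω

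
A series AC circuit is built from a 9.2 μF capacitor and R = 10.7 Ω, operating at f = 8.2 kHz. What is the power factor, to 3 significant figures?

0.981

ω = 2πf = 51520 rad/s
X_C = 1/(ωC) = 2.11 Ω
Z = 10.7 − j2.11 Ω
|Z| = √(10.7² + 2.11²) = 10.9 Ω
∠Z = arctan(-2.11/10.7) = -11.2°
cos φ = cos(-11.2°) = 0.981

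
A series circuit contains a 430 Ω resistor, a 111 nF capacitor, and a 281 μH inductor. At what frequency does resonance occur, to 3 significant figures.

28.5 kHz

ω₀ = 1/√(LC) = 1/√(0.000281 × 1.11e-07) = 179100 rad/s
f₀ = ω₀/(2π) = 28.5 kHz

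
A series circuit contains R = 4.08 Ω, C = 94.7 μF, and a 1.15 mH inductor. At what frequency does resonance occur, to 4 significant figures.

482.3 Hz

ω₀ = 1/√(LC) = 1/√(0.00115 × 9.47e-05) = 3030 rad/s
f₀ = ω₀/(2π) = 482.3 Hz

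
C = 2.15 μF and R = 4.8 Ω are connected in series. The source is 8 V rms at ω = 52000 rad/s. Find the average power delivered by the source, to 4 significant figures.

X_C = 1/(ωC) = 8.945 Ω
Z = 4.800 − j8.945 Ω
|Z| = √(4.800² + 8.945²) = 10.15 Ω
∠Z = arctan(-8.945/4.800) = -61.78°
I = V/|Z| = 788.1 mA
P = VI cos φ = 8 × 0.7881 × cos(-61.78°) = 2.981 W

2.981 W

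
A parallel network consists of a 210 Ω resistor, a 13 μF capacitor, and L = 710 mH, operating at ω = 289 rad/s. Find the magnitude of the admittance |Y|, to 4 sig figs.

X_L = ωL = 205.2 Ω
X_C = 1/(ωC) = 266.2 Ω
Parallel: admittances add. Y = 1/R + 1/(jωL) + jωC
Y = (0.004762 − j0.001117) S
|Y| = 0.004891 S → |Z| = 1/|Y| = 204.5 Ω, ∠Z = −∠Y = 13.20°

4.891 mS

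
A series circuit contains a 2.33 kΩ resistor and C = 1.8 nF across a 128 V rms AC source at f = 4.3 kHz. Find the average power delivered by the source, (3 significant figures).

89.1 mW

ω = 2πf = 27020 rad/s
X_C = 1/(ωC) = 20600 Ω
Z = 2330 − j20600 Ω
|Z| = √(2330² + 20600²) = 20700 Ω
∠Z = arctan(-20600/2330) = -83.5°
I = V/|Z| = 6.19 mA
P = VI cos φ = 128 × 0.00619 × cos(-83.5°) = 89.1 mW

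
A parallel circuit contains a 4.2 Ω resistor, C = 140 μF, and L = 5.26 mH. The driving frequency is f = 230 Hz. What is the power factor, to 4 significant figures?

ω = 2πf = 1445 rad/s
X_L = ωL = 7.601 Ω
X_C = 1/(ωC) = 4.943 Ω
Parallel: admittances add. Y = 1/R + 1/(jωL) + jωC
Y = (0.2381 + j0.07076) S
|Y| = 0.2484 S → |Z| = 1/|Y| = 4.026 Ω, ∠Z = −∠Y = -16.55°
cos φ = cos(-16.55°) = 0.9586

0.9586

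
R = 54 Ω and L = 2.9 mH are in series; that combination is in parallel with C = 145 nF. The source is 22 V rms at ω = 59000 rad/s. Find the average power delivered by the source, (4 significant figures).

811.9 mW

X_L = ωL = 171.1 Ω
X_C = 1/(ωC) = 116.9 Ω
Branch 1 (R+jX_L): Z₁ = 54.00 + j171.1 Ω, |Z₁| = 179.4 Ω
Branch 2 (−jX_C): Z₂ = −j116.9 Ω
Parallel: Z = Z₁Z₂/(Z₁+Z₂), |Z| = 274.1 Ω, ∠Z = -62.63°
I = V/|Z| = 80.26 mA
P = VI cos φ = 22 × 0.08026 × cos(-62.63°) = 811.9 mW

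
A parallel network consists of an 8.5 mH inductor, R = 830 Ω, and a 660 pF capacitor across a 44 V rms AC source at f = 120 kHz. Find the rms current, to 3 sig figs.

55.1 mA

ω = 2πf = 754000 rad/s
X_L = ωL = 6410 Ω
X_C = 1/(ωC) = 2010 Ω
Parallel: admittances add. Y = 1/R + 1/(jωL) + jωC
Y = (0.00120 + j0.000342) S
|Y| = 0.00125 S → |Z| = 1/|Y| = 799 Ω, ∠Z = −∠Y = -15.8°
I = V/|Z| = 44/799 = 55.1 mA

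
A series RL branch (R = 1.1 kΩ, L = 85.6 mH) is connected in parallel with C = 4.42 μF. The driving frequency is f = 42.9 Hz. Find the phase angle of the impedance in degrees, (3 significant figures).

-52.2°

ω = 2πf = 269.5 rad/s
X_L = ωL = 23.1 Ω
X_C = 1/(ωC) = 839 Ω
Branch 1 (R+jX_L): Z₁ = 1100 + j23.1 Ω, |Z₁| = 1100 Ω
Branch 2 (−jX_C): Z₂ = −j839 Ω
Parallel: Z = Z₁Z₂/(Z₁+Z₂), |Z| = 674 Ω, ∠Z = -52.2°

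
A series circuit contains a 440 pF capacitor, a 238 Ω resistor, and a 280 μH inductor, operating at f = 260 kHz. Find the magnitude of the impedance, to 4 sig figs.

ω = 2πf = 1.634e+06 rad/s
X_L = ωL = 457.4 Ω
X_C = 1/(ωC) = 1391 Ω
Net reactance X = X_L − X_C = -933.8 Ω
Z = 238.0 − j933.8 Ω
|Z| = √(238.0² + 933.8²) = 963.7 Ω

963.7 Ω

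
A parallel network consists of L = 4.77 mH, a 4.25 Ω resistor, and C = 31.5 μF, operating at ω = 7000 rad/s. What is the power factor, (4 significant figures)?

0.7771

X_L = ωL = 33.39 Ω
X_C = 1/(ωC) = 4.535 Ω
Parallel: admittances add. Y = 1/R + 1/(jωL) + jωC
Y = (0.2353 + j0.1906) S
|Y| = 0.3028 S → |Z| = 1/|Y| = 3.303 Ω, ∠Z = −∠Y = -39.00°
cos φ = cos(-39.00°) = 0.7771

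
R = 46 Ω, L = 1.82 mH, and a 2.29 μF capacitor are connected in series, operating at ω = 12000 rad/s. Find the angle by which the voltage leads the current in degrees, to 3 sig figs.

-17.6°

X_L = ωL = 21.8 Ω
X_C = 1/(ωC) = 36.4 Ω
Net reactance X = X_L − X_C = -14.6 Ω
Z = 46.0 − j14.6 Ω
|Z| = √(46.0² + 14.6²) = 48.2 Ω
∠Z = arctan(-14.6/46.0) = -17.6°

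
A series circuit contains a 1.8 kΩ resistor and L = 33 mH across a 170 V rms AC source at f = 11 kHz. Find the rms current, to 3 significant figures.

ω = 2πf = 69120 rad/s
X_L = ωL = 2280 Ω
Z = 1800 + j2280 Ω
|Z| = √(1800² + 2280²) = 2910 Ω
I = V/|Z| = 170/2910 = 58.5 mA

58.5 mA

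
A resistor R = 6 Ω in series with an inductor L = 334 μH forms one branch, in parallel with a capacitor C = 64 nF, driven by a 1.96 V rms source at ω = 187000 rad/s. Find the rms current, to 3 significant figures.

X_L = ωL = 62.5 Ω
X_C = 1/(ωC) = 83.6 Ω
Branch 1 (R+jX_L): Z₁ = 6.00 + j62.5 Ω, |Z₁| = 62.7 Ω
Branch 2 (−jX_C): Z₂ = −j83.6 Ω
Parallel: Z = Z₁Z₂/(Z₁+Z₂), |Z| = 239 Ω, ∠Z = 68.6°
I = V/|Z| = 1.96/239 = 8.20 mA

8.20 mA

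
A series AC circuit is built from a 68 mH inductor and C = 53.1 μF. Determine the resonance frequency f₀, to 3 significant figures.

ω₀ = 1/√(LC) = 1/√(0.068 × 5.31e-05) = 526.3 rad/s
f₀ = ω₀/(2π) = 83.8 Hz

83.8 Hz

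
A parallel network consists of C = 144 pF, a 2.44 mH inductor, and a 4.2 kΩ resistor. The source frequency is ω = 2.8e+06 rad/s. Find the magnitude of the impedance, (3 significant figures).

X_L = ωL = 6830 Ω
X_C = 1/(ωC) = 2480 Ω
Parallel: admittances add. Y = 1/R + 1/(jωL) + jωC
Y = (0.000238 + j0.000257) S
|Y| = 0.000350 S → |Z| = 1/|Y| = 2860 Ω, ∠Z = −∠Y = -47.2°

2860 Ω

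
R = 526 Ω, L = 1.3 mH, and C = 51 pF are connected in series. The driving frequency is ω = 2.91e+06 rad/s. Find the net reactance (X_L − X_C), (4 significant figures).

-2955 Ω

X_L = ωL = 3783 Ω
X_C = 1/(ωC) = 6738 Ω
X = 3783 − 6738 = -2955 Ω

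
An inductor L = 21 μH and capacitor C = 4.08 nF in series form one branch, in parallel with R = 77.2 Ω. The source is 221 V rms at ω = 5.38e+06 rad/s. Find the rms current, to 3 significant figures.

X_L = ωL = 113 Ω
X_C = 1/(ωC) = 45.6 Ω
Branch 1: Z₁ = R = 77.2 Ω
Branch 2 (series LC): Z₂ = j(X_L − X_C) = j67.4 Ω
Parallel: Z = Z₁Z₂/(Z₁+Z₂), |Z| = 50.8 Ω, ∠Z = 48.9°
I = V/|Z| = 221/50.8 = 4.35 A

4.35 A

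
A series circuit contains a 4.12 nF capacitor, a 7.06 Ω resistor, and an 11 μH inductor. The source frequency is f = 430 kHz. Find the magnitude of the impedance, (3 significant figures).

60.5 Ω

ω = 2πf = 2.702e+06 rad/s
X_L = ωL = 29.7 Ω
X_C = 1/(ωC) = 89.8 Ω
Net reactance X = X_L − X_C = -60.1 Ω
Z = 7.06 − j60.1 Ω
|Z| = √(7.06² + 60.1²) = 60.5 Ω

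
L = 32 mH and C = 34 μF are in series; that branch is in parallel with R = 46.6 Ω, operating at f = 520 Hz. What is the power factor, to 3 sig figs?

ω = 2πf = 3267 rad/s
X_L = ωL = 105 Ω
X_C = 1/(ωC) = 9.00 Ω
Branch 1: Z₁ = R = 46.6 Ω
Branch 2 (series LC): Z₂ = j(X_L − X_C) = j95.6 Ω
Parallel: Z = Z₁Z₂/(Z₁+Z₂), |Z| = 41.9 Ω, ∠Z = 26.0°
cos φ = cos(26.0°) = 0.899

0.899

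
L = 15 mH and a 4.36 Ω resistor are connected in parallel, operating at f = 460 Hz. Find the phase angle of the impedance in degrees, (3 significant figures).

5.74°

ω = 2πf = 2890 rad/s
X_L = ωL = 43.4 Ω
Parallel: admittances add. Y = 1/R + 1/(jωL)
Y = (0.229 − j0.0231) S
|Y| = 0.231 S → |Z| = 1/|Y| = 4.34 Ω, ∠Z = −∠Y = 5.74°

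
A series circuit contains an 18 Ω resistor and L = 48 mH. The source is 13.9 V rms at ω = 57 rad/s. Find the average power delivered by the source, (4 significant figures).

10.49 W

X_L = ωL = 2.736 Ω
Z = 18.00 + j2.736 Ω
|Z| = √(18.00² + 2.736²) = 18.21 Ω
∠Z = arctan(2.736/18.00) = 8.643°
I = V/|Z| = 763.5 mA
P = VI cos φ = 13.9 × 0.7635 × cos(8.643°) = 10.49 W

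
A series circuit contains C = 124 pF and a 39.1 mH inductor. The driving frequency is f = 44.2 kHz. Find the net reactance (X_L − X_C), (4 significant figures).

-18180 Ω

ω = 2πf = 277700 rad/s
X_L = ωL = 10860 Ω
X_C = 1/(ωC) = 29040 Ω
X = 10860 − 29040 = -18180 Ω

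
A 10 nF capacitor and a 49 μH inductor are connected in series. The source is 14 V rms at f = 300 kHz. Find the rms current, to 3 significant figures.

ω = 2πf = 1.885e+06 rad/s
X_L = ωL = 92.4 Ω
X_C = 1/(ωC) = 53.1 Ω
Net reactance X = X_L − X_C = 39.3 Ω
Z = j39.3 Ω
|Z| = √(0² + 39.3²) = 39.3 Ω
I = V/|Z| = 14/39.3 = 356 mA

356 mA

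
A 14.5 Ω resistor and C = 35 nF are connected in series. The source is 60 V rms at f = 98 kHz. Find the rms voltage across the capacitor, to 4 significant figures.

57.27 V

ω = 2πf = 615800 rad/s
X_C = 1/(ωC) = 46.40 Ω
Z = 14.50 − j46.40 Ω
|Z| = √(14.50² + 46.40²) = 48.61 Ω
I = V/|Z| = 1.234 A
V_C = I·|Z_C| = 1.234 × 46.40 = 57.27 V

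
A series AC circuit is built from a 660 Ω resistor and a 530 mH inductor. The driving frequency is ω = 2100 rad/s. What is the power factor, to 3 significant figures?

X_L = ωL = 1110 Ω
Z = 660 + j1110 Ω
|Z| = √(660² + 1110²) = 1290 Ω
∠Z = arctan(1110/660) = 59.3°
cos φ = cos(59.3°) = 0.510

0.510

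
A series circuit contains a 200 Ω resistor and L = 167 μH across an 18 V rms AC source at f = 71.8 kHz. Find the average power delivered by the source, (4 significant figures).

ω = 2πf = 451100 rad/s
X_L = ωL = 75.34 Ω
Z = 200.0 + j75.34 Ω
|Z| = √(200.0² + 75.34²) = 213.7 Ω
∠Z = arctan(75.34/200.0) = 20.64°
I = V/|Z| = 84.22 mA
P = VI cos φ = 18 × 0.08422 × cos(20.64°) = 1.419 W

1.419 W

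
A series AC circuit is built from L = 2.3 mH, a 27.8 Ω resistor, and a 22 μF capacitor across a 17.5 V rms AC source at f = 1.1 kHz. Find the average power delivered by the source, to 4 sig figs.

ω = 2πf = 6912 rad/s
X_L = ωL = 15.90 Ω
X_C = 1/(ωC) = 6.577 Ω
Net reactance X = X_L − X_C = 9.320 Ω
Z = 27.80 + j9.320 Ω
|Z| = √(27.80² + 9.320²) = 29.32 Ω
∠Z = arctan(9.320/27.80) = 18.53°
I = V/|Z| = 596.8 mA
P = VI cos φ = 17.5 × 0.5968 × cos(18.53°) = 9.903 W

9.903 W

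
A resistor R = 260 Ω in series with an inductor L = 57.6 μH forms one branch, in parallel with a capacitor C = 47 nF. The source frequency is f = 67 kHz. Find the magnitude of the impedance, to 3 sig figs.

50.5 Ω

ω = 2πf = 421000 rad/s
X_L = ωL = 24.2 Ω
X_C = 1/(ωC) = 50.5 Ω
Branch 1 (R+jX_L): Z₁ = 260 + j24.2 Ω, |Z₁| = 261 Ω
Branch 2 (−jX_C): Z₂ = −j50.5 Ω
Parallel: Z = Z₁Z₂/(Z₁+Z₂), |Z| = 50.5 Ω, ∠Z = -78.9°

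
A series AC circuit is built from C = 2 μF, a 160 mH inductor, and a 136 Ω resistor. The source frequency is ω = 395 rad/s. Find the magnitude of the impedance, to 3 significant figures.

X_L = ωL = 63.2 Ω
X_C = 1/(ωC) = 1270 Ω
Net reactance X = X_L − X_C = -1200 Ω
Z = 136 − j1200 Ω
|Z| = √(136² + 1200²) = 1210 Ω

1210 Ω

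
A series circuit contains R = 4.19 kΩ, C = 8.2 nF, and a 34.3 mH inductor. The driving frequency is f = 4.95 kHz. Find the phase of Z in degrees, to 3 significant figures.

ω = 2πf = 31100 rad/s
X_L = ωL = 1070 Ω
X_C = 1/(ωC) = 3920 Ω
Net reactance X = X_L − X_C = -2850 Ω
Z = 4190 − j2850 Ω
|Z| = √(4190² + 2850²) = 5070 Ω
∠Z = arctan(-2850/4190) = -34.3°

-34.3°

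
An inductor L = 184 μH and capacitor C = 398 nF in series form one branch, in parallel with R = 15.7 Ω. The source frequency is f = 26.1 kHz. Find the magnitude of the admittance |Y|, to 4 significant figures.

92.68 mS

ω = 2πf = 164000 rad/s
X_L = ωL = 30.17 Ω
X_C = 1/(ωC) = 15.32 Ω
Branch 1: Z₁ = R = 15.70 Ω
Branch 2 (series LC): Z₂ = j(X_L − X_C) = j14.85 Ω
Parallel: Z = Z₁Z₂/(Z₁+Z₂), |Z| = 10.79 Ω, ∠Z = 46.59°
|Y| = 1/|Z| = 92.68 mS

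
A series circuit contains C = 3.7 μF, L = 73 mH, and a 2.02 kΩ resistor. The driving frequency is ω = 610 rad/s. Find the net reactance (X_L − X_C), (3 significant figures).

-399 Ω

X_L = ωL = 44.5 Ω
X_C = 1/(ωC) = 443 Ω
X = 44.5 − 443 = -399 Ω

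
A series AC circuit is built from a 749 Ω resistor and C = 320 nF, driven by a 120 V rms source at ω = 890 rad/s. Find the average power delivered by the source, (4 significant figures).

836.8 mW

X_C = 1/(ωC) = 3511 Ω
Z = 749.0 − j3511 Ω
|Z| = √(749.0² + 3511²) = 3590 Ω
∠Z = arctan(-3511/749.0) = -77.96°
I = V/|Z| = 33.42 mA
P = VI cos φ = 120 × 0.03342 × cos(-77.96°) = 836.8 mW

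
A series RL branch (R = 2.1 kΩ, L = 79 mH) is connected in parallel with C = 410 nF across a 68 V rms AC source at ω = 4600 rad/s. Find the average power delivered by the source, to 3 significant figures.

X_L = ωL = 363 Ω
X_C = 1/(ωC) = 530 Ω
Branch 1 (R+jX_L): Z₁ = 2100 + j363 Ω, |Z₁| = 2130 Ω
Branch 2 (−jX_C): Z₂ = −j530 Ω
Parallel: Z = Z₁Z₂/(Z₁+Z₂), |Z| = 536 Ω, ∠Z = -75.6°
I = V/|Z| = 127 mA
P = VI cos φ = 68 × 0.127 × cos(-75.6°) = 2.14 W

2.14 W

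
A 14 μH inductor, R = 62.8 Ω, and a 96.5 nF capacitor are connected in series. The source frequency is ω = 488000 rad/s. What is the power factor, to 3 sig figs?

X_L = ωL = 6.83 Ω
X_C = 1/(ωC) = 21.2 Ω
Net reactance X = X_L − X_C = -14.4 Ω
Z = 62.8 − j14.4 Ω
|Z| = √(62.8² + 14.4²) = 64.4 Ω
∠Z = arctan(-14.4/62.8) = -12.9°
cos φ = cos(-12.9°) = 0.975

0.975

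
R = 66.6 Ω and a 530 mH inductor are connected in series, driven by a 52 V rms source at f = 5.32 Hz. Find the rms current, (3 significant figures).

ω = 2πf = 33.43 rad/s
X_L = ωL = 17.7 Ω
Z = 66.6 + j17.7 Ω
|Z| = √(66.6² + 17.7²) = 68.9 Ω
I = V/|Z| = 52/68.9 = 755 mA

755 mA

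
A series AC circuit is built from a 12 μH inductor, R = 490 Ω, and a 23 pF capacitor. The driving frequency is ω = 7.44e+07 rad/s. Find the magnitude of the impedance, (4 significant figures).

X_L = ωL = 892.8 Ω
X_C = 1/(ωC) = 584.4 Ω
Net reactance X = X_L − X_C = 308.4 Ω
Z = 490.0 + j308.4 Ω
|Z| = √(490.0² + 308.4²) = 579.0 Ω

579.0 Ω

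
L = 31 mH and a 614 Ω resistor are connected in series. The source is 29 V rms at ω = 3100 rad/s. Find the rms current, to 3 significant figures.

46.7 mA

X_L = ωL = 96.1 Ω
Z = 614 + j96.1 Ω
|Z| = √(614² + 96.1²) = 621 Ω
I = V/|Z| = 29/621 = 46.7 mA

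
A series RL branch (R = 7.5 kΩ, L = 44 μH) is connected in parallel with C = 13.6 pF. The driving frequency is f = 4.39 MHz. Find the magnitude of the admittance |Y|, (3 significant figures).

377 μS

ω = 2πf = 2.758e+07 rad/s
X_L = ωL = 1210 Ω
X_C = 1/(ωC) = 2670 Ω
Branch 1 (R+jX_L): Z₁ = 7500 + j1210 Ω, |Z₁| = 7600 Ω
Branch 2 (−jX_C): Z₂ = −j2670 Ω
Parallel: Z = Z₁Z₂/(Z₁+Z₂), |Z| = 2650 Ω, ∠Z = -69.9°
|Y| = 1/|Z| = 377 μS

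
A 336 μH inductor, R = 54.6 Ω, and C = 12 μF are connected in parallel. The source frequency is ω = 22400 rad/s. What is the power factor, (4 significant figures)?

X_L = ωL = 7.526 Ω
X_C = 1/(ωC) = 3.720 Ω
Parallel: admittances add. Y = 1/R + 1/(jωL) + jωC
Y = (0.01832 + j0.1359) S
|Y| = 0.1372 S → |Z| = 1/|Y| = 7.291 Ω, ∠Z = −∠Y = -82.33°
cos φ = cos(-82.33°) = 0.1335

0.1335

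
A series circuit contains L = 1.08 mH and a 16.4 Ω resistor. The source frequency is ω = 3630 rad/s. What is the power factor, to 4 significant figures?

0.9726

X_L = ωL = 3.920 Ω
Z = 16.40 + j3.920 Ω
|Z| = √(16.40² + 3.920²) = 16.86 Ω
∠Z = arctan(3.920/16.40) = 13.44°
cos φ = cos(13.44°) = 0.9726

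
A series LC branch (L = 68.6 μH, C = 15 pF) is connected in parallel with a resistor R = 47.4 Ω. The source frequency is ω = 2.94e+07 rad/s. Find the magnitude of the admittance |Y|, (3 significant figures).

21.5 mS

X_L = ωL = 2020 Ω
X_C = 1/(ωC) = 2270 Ω
Branch 1: Z₁ = R = 47.4 Ω
Branch 2 (series LC): Z₂ = j(X_L − X_C) = −j251 Ω
Parallel: Z = Z₁Z₂/(Z₁+Z₂), |Z| = 46.6 Ω, ∠Z = -10.7°
|Y| = 1/|Z| = 21.5 mS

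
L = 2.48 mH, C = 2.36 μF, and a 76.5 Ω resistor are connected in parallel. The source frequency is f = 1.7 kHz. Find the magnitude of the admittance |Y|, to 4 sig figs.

ω = 2πf = 10680 rad/s
X_L = ωL = 26.49 Ω
X_C = 1/(ωC) = 39.67 Ω
Parallel: admittances add. Y = 1/R + 1/(jωL) + jωC
Y = (0.01307 − j0.01254) S
|Y| = 0.01812 S → |Z| = 1/|Y| = 55.20 Ω, ∠Z = −∠Y = 43.82°

18.12 mS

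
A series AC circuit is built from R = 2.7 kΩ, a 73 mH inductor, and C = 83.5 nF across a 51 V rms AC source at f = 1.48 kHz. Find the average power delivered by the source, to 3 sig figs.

917 mW

ω = 2πf = 9299 rad/s
X_L = ωL = 679 Ω
X_C = 1/(ωC) = 1290 Ω
Net reactance X = X_L − X_C = -609 Ω
Z = 2700 − j609 Ω
|Z| = √(2700² + 609²) = 2770 Ω
∠Z = arctan(-609/2700) = -12.7°
I = V/|Z| = 18.4 mA
P = VI cos φ = 51 × 0.0184 × cos(-12.7°) = 917 mW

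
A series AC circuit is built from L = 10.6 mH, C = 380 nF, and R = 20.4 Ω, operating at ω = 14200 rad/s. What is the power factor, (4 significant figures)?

X_L = ωL = 150.5 Ω
X_C = 1/(ωC) = 185.3 Ω
Net reactance X = X_L − X_C = -34.80 Ω
Z = 20.40 − j34.80 Ω
|Z| = √(20.40² + 34.80²) = 40.34 Ω
∠Z = arctan(-34.80/20.40) = -59.62°
cos φ = cos(-59.62°) = 0.5057

0.5057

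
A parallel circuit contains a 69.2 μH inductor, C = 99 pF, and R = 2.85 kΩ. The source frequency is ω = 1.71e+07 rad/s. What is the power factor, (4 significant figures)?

X_L = ωL = 1183 Ω
X_C = 1/(ωC) = 590.7 Ω
Parallel: admittances add. Y = 1/R + 1/(jωL) + jωC
Y = (0.0003509 + j0.0008478) S
|Y| = 0.0009176 S → |Z| = 1/|Y| = 1090 Ω, ∠Z = −∠Y = -67.52°
cos φ = cos(-67.52°) = 0.3824

0.3824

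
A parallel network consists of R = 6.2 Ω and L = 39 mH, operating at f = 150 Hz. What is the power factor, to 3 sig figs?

0.986

ω = 2πf = 942.5 rad/s
X_L = ωL = 36.8 Ω
Parallel: admittances add. Y = 1/R + 1/(jωL)
Y = (0.161 − j0.0272) S
|Y| = 0.164 S → |Z| = 1/|Y| = 6.11 Ω, ∠Z = −∠Y = 9.57°
cos φ = cos(9.57°) = 0.986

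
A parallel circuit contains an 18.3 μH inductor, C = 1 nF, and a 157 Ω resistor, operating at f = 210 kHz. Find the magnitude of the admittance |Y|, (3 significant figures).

40.6 mS

ω = 2πf = 1.319e+06 rad/s
X_L = ωL = 24.1 Ω
X_C = 1/(ωC) = 758 Ω
Parallel: admittances add. Y = 1/R + 1/(jωL) + jωC
Y = (0.00637 − j0.0401) S
|Y| = 0.0406 S → |Z| = 1/|Y| = 24.6 Ω, ∠Z = −∠Y = 81.0°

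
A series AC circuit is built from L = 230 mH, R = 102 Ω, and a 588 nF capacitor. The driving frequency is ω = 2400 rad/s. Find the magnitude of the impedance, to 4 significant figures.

X_L = ωL = 552.0 Ω
X_C = 1/(ωC) = 708.6 Ω
Net reactance X = X_L − X_C = -156.6 Ω
Z = 102.0 − j156.6 Ω
|Z| = √(102.0² + 156.6²) = 186.9 Ω

186.9 Ω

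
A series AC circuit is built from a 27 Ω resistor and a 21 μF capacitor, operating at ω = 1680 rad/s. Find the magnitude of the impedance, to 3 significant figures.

39.1 Ω

X_C = 1/(ωC) = 28.3 Ω
Z = 27.0 − j28.3 Ω
|Z| = √(27.0² + 28.3²) = 39.1 Ω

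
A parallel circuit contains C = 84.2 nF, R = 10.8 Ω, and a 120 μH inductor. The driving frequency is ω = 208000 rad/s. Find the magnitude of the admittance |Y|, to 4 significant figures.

X_L = ωL = 24.96 Ω
X_C = 1/(ωC) = 57.10 Ω
Parallel: admittances add. Y = 1/R + 1/(jωL) + jωC
Y = (0.09259 − j0.02255) S
|Y| = 0.09530 S → |Z| = 1/|Y| = 10.49 Ω, ∠Z = −∠Y = 13.69°

95.30 mS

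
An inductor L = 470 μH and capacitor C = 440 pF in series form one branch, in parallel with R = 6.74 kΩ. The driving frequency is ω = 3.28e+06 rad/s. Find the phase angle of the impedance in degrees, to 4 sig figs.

X_L = ωL = 1542 Ω
X_C = 1/(ωC) = 692.9 Ω
Branch 1: Z₁ = R = 6740 Ω
Branch 2 (series LC): Z₂ = j(X_L − X_C) = j848.7 Ω
Parallel: Z = Z₁Z₂/(Z₁+Z₂), |Z| = 842.0 Ω, ∠Z = 82.82°

82.82°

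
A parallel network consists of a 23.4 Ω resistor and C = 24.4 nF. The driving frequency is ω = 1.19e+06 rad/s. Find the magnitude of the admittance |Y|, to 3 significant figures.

51.7 mS

X_C = 1/(ωC) = 34.4 Ω
Parallel: admittances add. Y = 1/R + jωC
Y = (0.0427 + j0.0290) S
|Y| = 0.0517 S → |Z| = 1/|Y| = 19.4 Ω, ∠Z = −∠Y = -34.2°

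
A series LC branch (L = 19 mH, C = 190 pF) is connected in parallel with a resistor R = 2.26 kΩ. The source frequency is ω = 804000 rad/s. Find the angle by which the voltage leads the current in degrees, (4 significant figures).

14.51°

X_L = ωL = 15280 Ω
X_C = 1/(ωC) = 6546 Ω
Branch 1: Z₁ = R = 2260 Ω
Branch 2 (series LC): Z₂ = j(X_L − X_C) = j8730 Ω
Parallel: Z = Z₁Z₂/(Z₁+Z₂), |Z| = 2188 Ω, ∠Z = 14.51°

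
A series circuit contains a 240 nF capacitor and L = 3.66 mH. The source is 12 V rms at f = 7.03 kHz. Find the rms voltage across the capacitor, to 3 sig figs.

16.8 V

ω = 2πf = 44170 rad/s
X_L = ωL = 162 Ω
X_C = 1/(ωC) = 94.3 Ω
Net reactance X = X_L − X_C = 67.3 Ω
Z = j67.3 Ω
|Z| = √(0² + 67.3²) = 67.3 Ω
I = V/|Z| = 178 mA
V_C = I·|Z_C| = 0.178 × 94.3 = 16.8 V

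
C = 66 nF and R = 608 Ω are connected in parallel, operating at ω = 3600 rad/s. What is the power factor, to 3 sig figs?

X_C = 1/(ωC) = 4210 Ω
Parallel: admittances add. Y = 1/R + jωC
Y = (0.00164 + j0.000238) S
|Y| = 0.00166 S → |Z| = 1/|Y| = 602 Ω, ∠Z = −∠Y = -8.22°
cos φ = cos(-8.22°) = 0.990

0.990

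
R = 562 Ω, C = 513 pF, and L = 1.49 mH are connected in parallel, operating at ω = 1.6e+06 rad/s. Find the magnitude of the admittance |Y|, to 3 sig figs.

X_L = ωL = 2380 Ω
X_C = 1/(ωC) = 1220 Ω
Parallel: admittances add. Y = 1/R + 1/(jωL) + jωC
Y = (0.00178 + j0.000401) S
|Y| = 0.00182 S → |Z| = 1/|Y| = 548 Ω, ∠Z = −∠Y = -12.7°

1.82 mS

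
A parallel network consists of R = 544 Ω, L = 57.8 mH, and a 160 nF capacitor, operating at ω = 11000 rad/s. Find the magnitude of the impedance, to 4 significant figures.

541.2 Ω

X_L = ωL = 635.8 Ω
X_C = 1/(ωC) = 568.2 Ω
Parallel: admittances add. Y = 1/R + 1/(jωL) + jωC
Y = (0.001838 + j0.0001872) S
|Y| = 0.001848 S → |Z| = 1/|Y| = 541.2 Ω, ∠Z = −∠Y = -5.814°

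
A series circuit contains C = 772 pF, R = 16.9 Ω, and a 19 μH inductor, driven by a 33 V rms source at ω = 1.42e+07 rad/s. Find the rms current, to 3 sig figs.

184 mA

X_L = ωL = 270 Ω
X_C = 1/(ωC) = 91.2 Ω
Net reactance X = X_L − X_C = 179 Ω
Z = 16.9 + j179 Ω
|Z| = √(16.9² + 179²) = 179 Ω
I = V/|Z| = 33/179 = 184 mA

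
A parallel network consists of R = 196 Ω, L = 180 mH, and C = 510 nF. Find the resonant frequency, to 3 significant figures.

ω₀ = 1/√(LC) = 1/√(0.18 × 5.1e-07) = 3300 rad/s
f₀ = ω₀/(2π) = 525 Hz

525 Hz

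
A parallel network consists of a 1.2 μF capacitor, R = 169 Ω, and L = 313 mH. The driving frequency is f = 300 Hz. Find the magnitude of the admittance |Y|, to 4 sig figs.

5.944 mS

ω = 2πf = 1885 rad/s
X_L = ωL = 590.0 Ω
X_C = 1/(ωC) = 442.1 Ω
Parallel: admittances add. Y = 1/R + 1/(jωL) + jωC
Y = (0.005917 + j0.0005670) S
|Y| = 0.005944 S → |Z| = 1/|Y| = 168.2 Ω, ∠Z = −∠Y = -5.474°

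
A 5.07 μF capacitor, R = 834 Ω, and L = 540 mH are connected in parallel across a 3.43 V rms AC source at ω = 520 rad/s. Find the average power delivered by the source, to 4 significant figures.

14.11 mW

X_L = ωL = 280.8 Ω
X_C = 1/(ωC) = 379.3 Ω
Parallel: admittances add. Y = 1/R + 1/(jωL) + jωC
Y = (0.001199 − j0.0009249) S
|Y| = 0.001514 S → |Z| = 1/|Y| = 660.4 Ω, ∠Z = −∠Y = 37.64°
I = V/|Z| = 5.194 mA
P = VI cos φ = 3.43 × 0.005194 × cos(37.64°) = 14.11 mW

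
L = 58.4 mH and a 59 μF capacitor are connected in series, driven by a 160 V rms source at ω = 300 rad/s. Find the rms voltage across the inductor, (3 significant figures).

71.9 V

X_L = ωL = 17.5 Ω
X_C = 1/(ωC) = 56.5 Ω
Net reactance X = X_L − X_C = -39.0 Ω
Z = − j39.0 Ω
|Z| = √(0² + 39.0²) = 39.0 Ω
I = V/|Z| = 4.10 A
V_L = I·|Z_L| = 4.10 × 17.5 = 71.9 V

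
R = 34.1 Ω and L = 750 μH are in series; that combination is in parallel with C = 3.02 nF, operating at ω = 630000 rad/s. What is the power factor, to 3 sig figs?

X_L = ωL = 472 Ω
X_C = 1/(ωC) = 526 Ω
Branch 1 (R+jX_L): Z₁ = 34.1 + j472 Ω, |Z₁| = 474 Ω
Branch 2 (−jX_C): Z₂ = −j526 Ω
Parallel: Z = Z₁Z₂/(Z₁+Z₂), |Z| = 3950 Ω, ∠Z = 53.2°
cos φ = cos(53.2°) = 0.600

0.600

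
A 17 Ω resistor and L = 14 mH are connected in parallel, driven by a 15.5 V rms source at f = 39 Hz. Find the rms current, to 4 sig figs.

ω = 2πf = 245.0 rad/s
X_L = ωL = 3.431 Ω
Parallel: admittances add. Y = 1/R + 1/(jωL)
Y = (0.05882 − j0.2915) S
|Y| = 0.2974 S → |Z| = 1/|Y| = 3.363 Ω, ∠Z = −∠Y = 78.59°
I = V/|Z| = 15.5/3.363 = 4.609 A

4.609 A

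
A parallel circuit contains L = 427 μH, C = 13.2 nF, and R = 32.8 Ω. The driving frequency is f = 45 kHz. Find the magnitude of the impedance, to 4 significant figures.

32.44 Ω

ω = 2πf = 282700 rad/s
X_L = ωL = 120.7 Ω
X_C = 1/(ωC) = 267.9 Ω
Parallel: admittances add. Y = 1/R + 1/(jωL) + jωC
Y = (0.03049 − j0.004551) S
|Y| = 0.03083 S → |Z| = 1/|Y| = 32.44 Ω, ∠Z = −∠Y = 8.489°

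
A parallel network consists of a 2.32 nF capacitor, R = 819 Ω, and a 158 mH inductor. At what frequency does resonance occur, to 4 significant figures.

8.313 kHz

ω₀ = 1/√(LC) = 1/√(0.158 × 2.32e-09) = 52230 rad/s
f₀ = ω₀/(2π) = 8.313 kHz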